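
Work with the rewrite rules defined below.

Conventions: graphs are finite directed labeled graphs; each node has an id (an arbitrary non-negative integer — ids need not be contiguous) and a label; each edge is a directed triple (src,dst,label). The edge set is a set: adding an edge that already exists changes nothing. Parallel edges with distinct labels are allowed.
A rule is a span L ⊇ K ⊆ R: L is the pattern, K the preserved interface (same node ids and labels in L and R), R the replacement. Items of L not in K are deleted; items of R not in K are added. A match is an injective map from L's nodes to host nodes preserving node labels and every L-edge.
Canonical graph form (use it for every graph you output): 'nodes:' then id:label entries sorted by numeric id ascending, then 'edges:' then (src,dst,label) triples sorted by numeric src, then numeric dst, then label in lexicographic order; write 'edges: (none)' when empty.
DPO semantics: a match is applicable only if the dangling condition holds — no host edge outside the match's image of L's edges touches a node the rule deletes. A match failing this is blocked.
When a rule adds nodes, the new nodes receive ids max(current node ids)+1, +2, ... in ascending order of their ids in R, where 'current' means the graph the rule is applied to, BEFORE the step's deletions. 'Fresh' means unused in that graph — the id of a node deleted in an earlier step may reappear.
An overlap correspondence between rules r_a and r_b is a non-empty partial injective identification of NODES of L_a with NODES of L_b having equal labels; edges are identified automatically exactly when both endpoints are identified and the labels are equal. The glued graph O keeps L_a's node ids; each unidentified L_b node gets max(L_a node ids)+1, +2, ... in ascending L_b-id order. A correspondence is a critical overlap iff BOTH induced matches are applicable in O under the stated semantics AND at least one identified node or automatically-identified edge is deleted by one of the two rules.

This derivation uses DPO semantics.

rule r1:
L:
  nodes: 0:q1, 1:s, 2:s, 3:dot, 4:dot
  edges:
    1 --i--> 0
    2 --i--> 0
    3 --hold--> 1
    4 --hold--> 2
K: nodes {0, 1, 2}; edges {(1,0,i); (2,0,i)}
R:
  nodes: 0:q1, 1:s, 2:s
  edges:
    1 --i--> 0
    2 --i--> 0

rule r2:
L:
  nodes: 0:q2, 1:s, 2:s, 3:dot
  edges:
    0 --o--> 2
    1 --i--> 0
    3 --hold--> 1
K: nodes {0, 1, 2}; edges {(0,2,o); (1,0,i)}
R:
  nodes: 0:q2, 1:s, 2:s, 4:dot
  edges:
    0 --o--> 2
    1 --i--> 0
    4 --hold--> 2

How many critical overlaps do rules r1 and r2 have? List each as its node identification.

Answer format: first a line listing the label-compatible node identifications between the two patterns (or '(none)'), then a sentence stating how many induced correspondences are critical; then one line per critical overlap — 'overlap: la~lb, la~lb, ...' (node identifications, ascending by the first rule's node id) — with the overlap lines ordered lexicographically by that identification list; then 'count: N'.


label-compatible node identifications between L(r1) and L(r2): 1~1, 1~2, 2~1, 2~2, 3~3, 4~3
4 of the induced correspondences are critical overlaps of r1 and r2.
overlap: 1~1, 2~2, 3~3
overlap: 1~1, 3~3
overlap: 1~2, 2~1, 4~3
overlap: 2~1, 4~3
count: 4


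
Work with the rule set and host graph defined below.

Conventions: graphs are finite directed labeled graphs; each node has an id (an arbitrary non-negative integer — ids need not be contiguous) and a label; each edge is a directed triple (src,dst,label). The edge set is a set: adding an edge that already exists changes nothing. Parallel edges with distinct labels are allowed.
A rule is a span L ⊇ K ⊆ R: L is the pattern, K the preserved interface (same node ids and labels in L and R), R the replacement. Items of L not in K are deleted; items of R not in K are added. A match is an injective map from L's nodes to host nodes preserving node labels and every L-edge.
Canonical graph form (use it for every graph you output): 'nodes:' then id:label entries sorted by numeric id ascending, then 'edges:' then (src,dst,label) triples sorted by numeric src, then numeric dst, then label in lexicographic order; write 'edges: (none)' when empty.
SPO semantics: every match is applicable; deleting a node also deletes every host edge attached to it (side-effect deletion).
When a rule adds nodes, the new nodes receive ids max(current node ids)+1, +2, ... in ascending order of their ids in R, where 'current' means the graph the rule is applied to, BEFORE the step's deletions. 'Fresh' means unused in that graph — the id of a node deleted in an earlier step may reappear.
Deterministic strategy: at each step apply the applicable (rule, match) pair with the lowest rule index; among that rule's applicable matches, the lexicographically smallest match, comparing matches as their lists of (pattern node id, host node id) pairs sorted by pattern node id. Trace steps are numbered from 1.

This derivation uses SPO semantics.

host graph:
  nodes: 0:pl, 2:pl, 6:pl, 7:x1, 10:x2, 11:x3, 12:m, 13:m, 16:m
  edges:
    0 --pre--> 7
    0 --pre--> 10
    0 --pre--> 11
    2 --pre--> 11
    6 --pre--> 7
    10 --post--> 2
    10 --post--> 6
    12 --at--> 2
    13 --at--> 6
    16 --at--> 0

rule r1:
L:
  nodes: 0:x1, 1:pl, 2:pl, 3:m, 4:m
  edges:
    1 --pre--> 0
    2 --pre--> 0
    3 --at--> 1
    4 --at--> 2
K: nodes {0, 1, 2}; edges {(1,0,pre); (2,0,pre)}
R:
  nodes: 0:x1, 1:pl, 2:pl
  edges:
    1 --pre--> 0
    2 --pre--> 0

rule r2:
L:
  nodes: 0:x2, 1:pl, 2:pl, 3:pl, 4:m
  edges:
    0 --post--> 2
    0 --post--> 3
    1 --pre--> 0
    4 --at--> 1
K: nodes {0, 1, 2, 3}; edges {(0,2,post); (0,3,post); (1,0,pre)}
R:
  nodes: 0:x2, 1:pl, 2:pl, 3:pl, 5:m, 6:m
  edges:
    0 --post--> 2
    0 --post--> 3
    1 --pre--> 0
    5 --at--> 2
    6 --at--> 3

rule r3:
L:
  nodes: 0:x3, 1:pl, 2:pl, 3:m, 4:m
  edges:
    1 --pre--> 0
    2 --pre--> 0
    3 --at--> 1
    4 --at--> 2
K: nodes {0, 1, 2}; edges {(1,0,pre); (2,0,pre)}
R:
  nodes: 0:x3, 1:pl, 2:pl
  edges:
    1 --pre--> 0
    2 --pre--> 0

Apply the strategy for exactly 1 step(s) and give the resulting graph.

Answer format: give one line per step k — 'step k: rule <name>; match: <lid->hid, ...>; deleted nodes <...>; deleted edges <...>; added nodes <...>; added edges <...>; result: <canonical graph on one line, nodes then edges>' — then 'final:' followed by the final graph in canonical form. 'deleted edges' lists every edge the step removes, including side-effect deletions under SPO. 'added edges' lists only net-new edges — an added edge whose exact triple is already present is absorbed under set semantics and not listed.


step 1: rule r1; match: 0->7, 1->0, 2->6, 3->16, 4->13; deleted nodes 13, 16; deleted edges (13,6,at); (16,0,at); added nodes (none); added edges (none); result: nodes: 0:pl, 2:pl, 6:pl, 7:x1, 10:x2, 11:x3, 12:m edges: (0,7,pre); (0,10,pre); (0,11,pre); (2,11,pre); (6,7,pre); (10,2,post); (10,6,post); (12,2,at)
final:
nodes: 0:pl, 2:pl, 6:pl, 7:x1, 10:x2, 11:x3, 12:m
edges: (0,7,pre); (0,10,pre); (0,11,pre); (2,11,pre); (6,7,pre); (10,2,post); (10,6,post); (12,2,at)


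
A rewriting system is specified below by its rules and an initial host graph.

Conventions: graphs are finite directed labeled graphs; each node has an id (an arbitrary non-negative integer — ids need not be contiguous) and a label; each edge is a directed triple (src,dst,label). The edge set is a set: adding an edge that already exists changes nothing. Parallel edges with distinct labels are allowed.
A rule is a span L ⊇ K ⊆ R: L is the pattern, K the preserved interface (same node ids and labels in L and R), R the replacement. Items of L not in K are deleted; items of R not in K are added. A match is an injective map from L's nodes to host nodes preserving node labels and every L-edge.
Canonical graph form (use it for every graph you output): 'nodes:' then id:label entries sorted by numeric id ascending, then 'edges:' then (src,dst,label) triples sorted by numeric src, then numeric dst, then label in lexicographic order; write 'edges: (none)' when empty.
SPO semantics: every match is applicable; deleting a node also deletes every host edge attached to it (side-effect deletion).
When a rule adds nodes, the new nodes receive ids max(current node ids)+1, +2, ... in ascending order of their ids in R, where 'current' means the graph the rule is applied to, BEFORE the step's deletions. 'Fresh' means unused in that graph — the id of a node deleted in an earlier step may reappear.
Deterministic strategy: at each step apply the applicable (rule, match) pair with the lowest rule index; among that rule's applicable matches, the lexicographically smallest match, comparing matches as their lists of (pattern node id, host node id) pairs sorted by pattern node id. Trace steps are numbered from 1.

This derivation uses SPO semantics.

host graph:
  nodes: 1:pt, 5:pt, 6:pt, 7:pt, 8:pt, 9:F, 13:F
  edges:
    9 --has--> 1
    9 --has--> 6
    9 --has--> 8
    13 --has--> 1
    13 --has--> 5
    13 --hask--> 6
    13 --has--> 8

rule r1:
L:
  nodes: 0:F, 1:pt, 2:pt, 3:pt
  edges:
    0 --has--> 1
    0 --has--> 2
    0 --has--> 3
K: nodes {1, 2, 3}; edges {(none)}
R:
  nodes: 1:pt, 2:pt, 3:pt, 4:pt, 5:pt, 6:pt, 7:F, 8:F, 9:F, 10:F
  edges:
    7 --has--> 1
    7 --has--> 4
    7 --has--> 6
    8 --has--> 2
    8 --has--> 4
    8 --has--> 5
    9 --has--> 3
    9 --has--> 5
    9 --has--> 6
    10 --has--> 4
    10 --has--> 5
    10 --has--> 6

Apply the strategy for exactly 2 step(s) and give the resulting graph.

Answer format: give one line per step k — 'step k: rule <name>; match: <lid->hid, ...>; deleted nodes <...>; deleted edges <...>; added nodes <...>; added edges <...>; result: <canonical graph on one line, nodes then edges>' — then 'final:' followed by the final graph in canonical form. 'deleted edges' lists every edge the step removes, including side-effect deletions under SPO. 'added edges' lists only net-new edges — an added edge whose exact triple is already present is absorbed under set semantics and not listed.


step 1: rule r1; match: 0->9, 1->1, 2->6, 3->8; deleted nodes 9; deleted edges (9,1,has); (9,6,has); (9,8,has); added nodes 14, 15, 16, 17, 18, 19, 20; added edges (17,1,has); (17,14,has); (17,16,has); (18,6,has); (18,14,has); (18,15,has); (19,8,has); (19,15,has); (19,16,has); (20,14,has); (20,15,has); (20,16,has); result: nodes: 1:pt, 5:pt, 6:pt, 7:pt, 8:pt, 13:F, 14:pt, 15:pt, 16:pt, 17:F, 18:F, 19:F, 20:F edges: (13,1,has); (13,5,has); (13,6,hask); (13,8,has); (17,1,has); (17,14,has); (17,16,has); (18,6,has); (18,14,has); (18,15,has); (19,8,has); (19,15,has); (19,16,has); (20,14,has); (20,15,has); (20,16,has)
step 2: rule r1; match: 0->13, 1->1, 2->5, 3->8; deleted nodes 13; deleted edges (13,1,has); (13,5,has); (13,6,hask); (13,8,has); added nodes 21, 22, 23, 24, 25, 26, 27; added edges (24,1,has); (24,21,has); (24,23,has); (25,5,has); (25,21,has); (25,22,has); (26,8,has); (26,22,has); (26,23,has); (27,21,has); (27,22,has); (27,23,has); result: nodes: 1:pt, 5:pt, 6:pt, 7:pt, 8:pt, 14:pt, 15:pt, 16:pt, 17:F, 18:F, 19:F, 20:F, 21:pt, 22:pt, 23:pt, 24:F, 25:F, 26:F, 27:F edges: (17,1,has); (17,14,has); (17,16,has); (18,6,has); (18,14,has); (18,15,has); (19,8,has); (19,15,has); (19,16,has); (20,14,has); (20,15,has); (20,16,has); (24,1,has); (24,21,has); (24,23,has); (25,5,has); (25,21,has); (25,22,has); (26,8,has); (26,22,has); (26,23,has); (27,21,has); (27,22,has); (27,23,has)
final:
nodes: 1:pt, 5:pt, 6:pt, 7:pt, 8:pt, 14:pt, 15:pt, 16:pt, 17:F, 18:F, 19:F, 20:F, 21:pt, 22:pt, 23:pt, 24:F, 25:F, 26:F, 27:F
edges: (17,1,has); (17,14,has); (17,16,has); (18,6,has); (18,14,has); (18,15,has); (19,8,has); (19,15,has); (19,16,has); (20,14,has); (20,15,has); (20,16,has); (24,1,has); (24,21,has); (24,23,has); (25,5,has); (25,21,has); (25,22,has); (26,8,has); (26,22,has); (26,23,has); (27,21,has); (27,22,has); (27,23,has)


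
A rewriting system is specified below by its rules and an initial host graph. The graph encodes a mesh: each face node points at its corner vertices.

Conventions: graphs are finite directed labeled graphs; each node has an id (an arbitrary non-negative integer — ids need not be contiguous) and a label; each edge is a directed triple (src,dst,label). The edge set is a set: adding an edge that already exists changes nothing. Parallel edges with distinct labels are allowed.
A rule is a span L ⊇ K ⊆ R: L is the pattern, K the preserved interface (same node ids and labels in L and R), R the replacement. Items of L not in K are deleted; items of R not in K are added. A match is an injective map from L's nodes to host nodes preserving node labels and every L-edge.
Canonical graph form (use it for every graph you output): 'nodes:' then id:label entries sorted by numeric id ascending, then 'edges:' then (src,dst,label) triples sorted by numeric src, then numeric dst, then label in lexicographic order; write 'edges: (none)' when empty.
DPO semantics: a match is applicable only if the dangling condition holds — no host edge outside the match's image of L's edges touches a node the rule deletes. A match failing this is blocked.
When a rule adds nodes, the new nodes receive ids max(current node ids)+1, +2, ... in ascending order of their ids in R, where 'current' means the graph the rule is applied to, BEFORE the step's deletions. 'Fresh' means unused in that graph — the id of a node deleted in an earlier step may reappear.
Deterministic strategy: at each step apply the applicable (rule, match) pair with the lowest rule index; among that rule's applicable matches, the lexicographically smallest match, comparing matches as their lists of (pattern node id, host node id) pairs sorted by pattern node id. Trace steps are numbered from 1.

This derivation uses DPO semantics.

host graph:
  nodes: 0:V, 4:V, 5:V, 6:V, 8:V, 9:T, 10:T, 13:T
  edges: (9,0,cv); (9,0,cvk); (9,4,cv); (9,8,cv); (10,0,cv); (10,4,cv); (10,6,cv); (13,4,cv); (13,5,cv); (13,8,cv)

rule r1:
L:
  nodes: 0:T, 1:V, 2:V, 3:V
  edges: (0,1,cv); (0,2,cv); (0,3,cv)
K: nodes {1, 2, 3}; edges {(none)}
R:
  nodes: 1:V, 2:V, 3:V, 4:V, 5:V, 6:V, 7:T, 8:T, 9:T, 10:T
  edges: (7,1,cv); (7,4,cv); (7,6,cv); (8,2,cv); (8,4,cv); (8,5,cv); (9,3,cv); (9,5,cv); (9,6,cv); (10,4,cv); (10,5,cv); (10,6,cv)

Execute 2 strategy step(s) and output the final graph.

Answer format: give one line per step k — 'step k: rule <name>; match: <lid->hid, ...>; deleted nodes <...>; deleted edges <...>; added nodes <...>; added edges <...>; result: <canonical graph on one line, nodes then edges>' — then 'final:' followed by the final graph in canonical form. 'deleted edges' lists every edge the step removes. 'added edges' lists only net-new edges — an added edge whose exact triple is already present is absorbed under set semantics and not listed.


step 1: rule r1; match: 0->10, 1->0, 2->4, 3->6; deleted nodes 10; deleted edges (10,0,cv); (10,4,cv); (10,6,cv); added nodes 14, 15, 16, 17, 18, 19, 20; added edges (17,0,cv); (17,14,cv); (17,16,cv); (18,4,cv); (18,14,cv); (18,15,cv); (19,6,cv); (19,15,cv); (19,16,cv); (20,14,cv); (20,15,cv); (20,16,cv); result: nodes: 0:V, 4:V, 5:V, 6:V, 8:V, 9:T, 13:T, 14:V, 15:V, 16:V, 17:T, 18:T, 19:T, 20:T edges: (9,0,cv); (9,0,cvk); (9,4,cv); (9,8,cv); (13,4,cv); (13,5,cv); (13,8,cv); (17,0,cv); (17,14,cv); (17,16,cv); (18,4,cv); (18,14,cv); (18,15,cv); (19,6,cv); (19,15,cv); (19,16,cv); (20,14,cv); (20,15,cv); (20,16,cv)
step 2: rule r1; match: 0->13, 1->4, 2->5, 3->8; deleted nodes 13; deleted edges (13,4,cv); (13,5,cv); (13,8,cv); added nodes 21, 22, 23, 24, 25, 26, 27; added edges (24,4,cv); (24,21,cv); (24,23,cv); (25,5,cv); (25,21,cv); (25,22,cv); (26,8,cv); (26,22,cv); (26,23,cv); (27,21,cv); (27,22,cv); (27,23,cv); result: nodes: 0:V, 4:V, 5:V, 6:V, 8:V, 9:T, 14:V, 15:V, 16:V, 17:T, 18:T, 19:T, 20:T, 21:V, 22:V, 23:V, 24:T, 25:T, 26:T, 27:T edges: (9,0,cv); (9,0,cvk); (9,4,cv); (9,8,cv); (17,0,cv); (17,14,cv); (17,16,cv); (18,4,cv); (18,14,cv); (18,15,cv); (19,6,cv); (19,15,cv); (19,16,cv); (20,14,cv); (20,15,cv); (20,16,cv); (24,4,cv); (24,21,cv); (24,23,cv); (25,5,cv); (25,21,cv); (25,22,cv); (26,8,cv); (26,22,cv); (26,23,cv); (27,21,cv); (27,22,cv); (27,23,cv)
final:
nodes: 0:V, 4:V, 5:V, 6:V, 8:V, 9:T, 14:V, 15:V, 16:V, 17:T, 18:T, 19:T, 20:T, 21:V, 22:V, 23:V, 24:T, 25:T, 26:T, 27:T
edges: (9,0,cv); (9,0,cvk); (9,4,cv); (9,8,cv); (17,0,cv); (17,14,cv); (17,16,cv); (18,4,cv); (18,14,cv); (18,15,cv); (19,6,cv); (19,15,cv); (19,16,cv); (20,14,cv); (20,15,cv); (20,16,cv); (24,4,cv); (24,21,cv); (24,23,cv); (25,5,cv); (25,21,cv); (25,22,cv); (26,8,cv); (26,22,cv); (26,23,cv); (27,21,cv); (27,22,cv); (27,23,cv)


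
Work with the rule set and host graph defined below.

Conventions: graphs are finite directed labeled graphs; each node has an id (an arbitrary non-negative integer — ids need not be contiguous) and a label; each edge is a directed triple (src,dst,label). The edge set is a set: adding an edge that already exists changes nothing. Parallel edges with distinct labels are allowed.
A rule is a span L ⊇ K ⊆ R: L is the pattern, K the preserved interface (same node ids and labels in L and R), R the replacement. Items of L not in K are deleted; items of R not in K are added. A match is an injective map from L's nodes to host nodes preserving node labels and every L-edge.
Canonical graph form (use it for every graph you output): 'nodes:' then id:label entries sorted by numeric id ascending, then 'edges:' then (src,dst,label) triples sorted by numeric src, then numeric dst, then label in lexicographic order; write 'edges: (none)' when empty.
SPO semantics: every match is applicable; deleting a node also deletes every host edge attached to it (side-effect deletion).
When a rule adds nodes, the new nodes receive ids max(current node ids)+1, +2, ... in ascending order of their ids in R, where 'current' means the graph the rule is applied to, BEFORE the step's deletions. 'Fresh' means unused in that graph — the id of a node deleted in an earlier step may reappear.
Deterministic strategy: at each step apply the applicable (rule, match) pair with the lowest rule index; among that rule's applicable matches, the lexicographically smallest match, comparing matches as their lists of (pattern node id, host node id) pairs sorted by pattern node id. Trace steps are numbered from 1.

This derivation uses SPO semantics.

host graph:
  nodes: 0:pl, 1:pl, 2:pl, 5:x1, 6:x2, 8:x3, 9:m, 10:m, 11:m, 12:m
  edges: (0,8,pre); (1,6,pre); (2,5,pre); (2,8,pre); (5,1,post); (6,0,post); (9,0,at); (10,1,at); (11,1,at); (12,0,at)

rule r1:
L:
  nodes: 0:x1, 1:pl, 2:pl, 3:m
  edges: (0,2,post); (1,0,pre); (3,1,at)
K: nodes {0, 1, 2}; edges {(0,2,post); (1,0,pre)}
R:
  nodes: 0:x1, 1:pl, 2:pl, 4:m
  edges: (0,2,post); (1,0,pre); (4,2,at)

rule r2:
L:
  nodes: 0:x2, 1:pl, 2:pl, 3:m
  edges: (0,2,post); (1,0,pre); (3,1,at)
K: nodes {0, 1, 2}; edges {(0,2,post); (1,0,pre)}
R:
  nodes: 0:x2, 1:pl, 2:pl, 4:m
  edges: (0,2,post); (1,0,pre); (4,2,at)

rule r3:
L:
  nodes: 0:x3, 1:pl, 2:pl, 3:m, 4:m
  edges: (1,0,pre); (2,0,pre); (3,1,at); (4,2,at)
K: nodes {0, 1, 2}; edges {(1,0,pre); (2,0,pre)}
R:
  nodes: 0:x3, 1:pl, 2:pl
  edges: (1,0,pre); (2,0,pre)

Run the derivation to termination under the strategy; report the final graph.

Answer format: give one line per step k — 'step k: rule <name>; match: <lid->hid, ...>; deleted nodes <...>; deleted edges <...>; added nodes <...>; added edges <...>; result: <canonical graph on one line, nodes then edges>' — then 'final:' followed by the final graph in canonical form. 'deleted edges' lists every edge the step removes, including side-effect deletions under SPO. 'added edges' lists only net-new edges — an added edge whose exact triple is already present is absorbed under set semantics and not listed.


step 1: rule r2; match: 0->6, 1->1, 2->0, 3->10; deleted nodes 10; deleted edges (10,1,at); added nodes 13; added edges (13,0,at); result: nodes: 0:pl, 1:pl, 2:pl, 5:x1, 6:x2, 8:x3, 9:m, 11:m, 12:m, 13:m edges: (0,8,pre); (1,6,pre); (2,5,pre); (2,8,pre); (5,1,post); (6,0,post); (9,0,at); (11,1,at); (12,0,at); (13,0,at)
step 2: rule r2; match: 0->6, 1->1, 2->0, 3->11; deleted nodes 11; deleted edges (11,1,at); added nodes 14; added edges (14,0,at); result: nodes: 0:pl, 1:pl, 2:pl, 5:x1, 6:x2, 8:x3, 9:m, 12:m, 13:m, 14:m edges: (0,8,pre); (1,6,pre); (2,5,pre); (2,8,pre); (5,1,post); (6,0,post); (9,0,at); (12,0,at); (13,0,at); (14,0,at)
final:
nodes: 0:pl, 1:pl, 2:pl, 5:x1, 6:x2, 8:x3, 9:m, 12:m, 13:m, 14:m
edges: (0,8,pre); (1,6,pre); (2,5,pre); (2,8,pre); (5,1,post); (6,0,post); (9,0,at); (12,0,at); (13,0,at); (14,0,at)


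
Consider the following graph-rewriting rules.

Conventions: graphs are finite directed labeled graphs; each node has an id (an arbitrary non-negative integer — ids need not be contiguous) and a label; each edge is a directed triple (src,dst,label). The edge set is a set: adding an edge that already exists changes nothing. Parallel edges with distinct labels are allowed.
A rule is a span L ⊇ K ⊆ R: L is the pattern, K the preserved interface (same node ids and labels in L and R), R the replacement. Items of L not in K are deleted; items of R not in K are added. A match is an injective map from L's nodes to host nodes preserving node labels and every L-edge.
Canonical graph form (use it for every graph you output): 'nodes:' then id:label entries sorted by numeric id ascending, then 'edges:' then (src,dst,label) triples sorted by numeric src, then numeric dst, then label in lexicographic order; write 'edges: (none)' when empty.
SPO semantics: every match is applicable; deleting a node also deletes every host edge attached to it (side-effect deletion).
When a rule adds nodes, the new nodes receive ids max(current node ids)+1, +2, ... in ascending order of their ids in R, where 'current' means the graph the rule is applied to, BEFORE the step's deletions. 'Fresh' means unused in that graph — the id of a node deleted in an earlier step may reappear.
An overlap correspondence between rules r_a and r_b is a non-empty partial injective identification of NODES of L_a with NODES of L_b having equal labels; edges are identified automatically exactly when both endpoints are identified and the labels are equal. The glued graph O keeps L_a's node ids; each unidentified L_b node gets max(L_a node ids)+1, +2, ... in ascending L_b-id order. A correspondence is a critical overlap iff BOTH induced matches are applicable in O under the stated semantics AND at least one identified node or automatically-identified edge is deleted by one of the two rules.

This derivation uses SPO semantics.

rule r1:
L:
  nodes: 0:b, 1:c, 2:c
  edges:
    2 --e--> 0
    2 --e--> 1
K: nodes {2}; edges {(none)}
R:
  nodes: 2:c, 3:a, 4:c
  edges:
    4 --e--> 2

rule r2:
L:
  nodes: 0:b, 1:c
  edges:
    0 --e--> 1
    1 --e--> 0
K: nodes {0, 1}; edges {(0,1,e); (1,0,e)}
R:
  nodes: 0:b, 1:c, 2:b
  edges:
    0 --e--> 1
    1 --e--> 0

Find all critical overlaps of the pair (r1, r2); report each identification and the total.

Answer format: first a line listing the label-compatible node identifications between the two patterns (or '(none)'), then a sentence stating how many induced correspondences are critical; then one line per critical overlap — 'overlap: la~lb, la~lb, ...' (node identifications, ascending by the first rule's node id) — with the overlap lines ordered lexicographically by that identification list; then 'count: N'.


label-compatible node identifications between L(r1) and L(r2): 0~0, 1~1, 2~1
4 of the induced correspondences are critical overlaps of r1 and r2.
overlap: 0~0
overlap: 0~0, 1~1
overlap: 0~0, 2~1
overlap: 1~1
count: 4


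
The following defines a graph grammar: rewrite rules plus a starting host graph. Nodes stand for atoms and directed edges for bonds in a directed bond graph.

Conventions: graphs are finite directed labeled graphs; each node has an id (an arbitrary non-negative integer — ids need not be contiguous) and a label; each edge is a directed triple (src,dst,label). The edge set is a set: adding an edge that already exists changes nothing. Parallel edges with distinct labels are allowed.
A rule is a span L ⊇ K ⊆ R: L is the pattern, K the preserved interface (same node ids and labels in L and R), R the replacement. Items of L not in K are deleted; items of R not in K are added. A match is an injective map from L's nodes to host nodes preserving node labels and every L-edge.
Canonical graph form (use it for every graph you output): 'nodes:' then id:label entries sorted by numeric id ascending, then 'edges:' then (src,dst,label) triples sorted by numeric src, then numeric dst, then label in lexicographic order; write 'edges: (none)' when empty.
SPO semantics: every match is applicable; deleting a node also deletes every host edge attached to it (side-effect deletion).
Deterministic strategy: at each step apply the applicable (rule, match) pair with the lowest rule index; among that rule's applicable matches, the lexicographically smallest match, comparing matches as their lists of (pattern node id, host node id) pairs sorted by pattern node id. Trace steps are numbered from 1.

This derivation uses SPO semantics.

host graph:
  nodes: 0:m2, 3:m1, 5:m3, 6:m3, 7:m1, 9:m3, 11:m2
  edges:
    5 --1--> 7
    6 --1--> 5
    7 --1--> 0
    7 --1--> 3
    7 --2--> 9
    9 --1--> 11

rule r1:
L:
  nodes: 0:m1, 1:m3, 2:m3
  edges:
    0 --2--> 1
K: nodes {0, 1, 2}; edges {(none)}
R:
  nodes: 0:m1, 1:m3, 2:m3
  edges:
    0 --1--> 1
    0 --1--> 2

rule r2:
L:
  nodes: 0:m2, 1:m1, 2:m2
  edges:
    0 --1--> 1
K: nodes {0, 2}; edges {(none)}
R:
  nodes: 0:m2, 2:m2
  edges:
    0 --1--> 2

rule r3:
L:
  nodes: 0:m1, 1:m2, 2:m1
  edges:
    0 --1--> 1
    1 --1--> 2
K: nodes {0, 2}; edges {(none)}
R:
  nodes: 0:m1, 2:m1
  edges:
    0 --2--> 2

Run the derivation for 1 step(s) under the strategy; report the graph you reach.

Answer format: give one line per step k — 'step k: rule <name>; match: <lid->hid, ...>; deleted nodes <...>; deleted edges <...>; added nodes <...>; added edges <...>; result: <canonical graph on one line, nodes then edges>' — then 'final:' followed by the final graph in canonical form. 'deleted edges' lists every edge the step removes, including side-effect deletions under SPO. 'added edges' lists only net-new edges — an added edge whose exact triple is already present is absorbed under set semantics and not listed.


step 1: rule r1; match: 0->7, 1->9, 2->5; deleted nodes (none); deleted edges (7,9,2); added nodes (none); added edges (7,5,1); (7,9,1); result: nodes: 0:m2, 3:m1, 5:m3, 6:m3, 7:m1, 9:m3, 11:m2 edges: (5,7,1); (6,5,1); (7,0,1); (7,3,1); (7,5,1); (7,9,1); (9,11,1)
final:
nodes: 0:m2, 3:m1, 5:m3, 6:m3, 7:m1, 9:m3, 11:m2
edges: (5,7,1); (6,5,1); (7,0,1); (7,3,1); (7,5,1); (7,9,1); (9,11,1)


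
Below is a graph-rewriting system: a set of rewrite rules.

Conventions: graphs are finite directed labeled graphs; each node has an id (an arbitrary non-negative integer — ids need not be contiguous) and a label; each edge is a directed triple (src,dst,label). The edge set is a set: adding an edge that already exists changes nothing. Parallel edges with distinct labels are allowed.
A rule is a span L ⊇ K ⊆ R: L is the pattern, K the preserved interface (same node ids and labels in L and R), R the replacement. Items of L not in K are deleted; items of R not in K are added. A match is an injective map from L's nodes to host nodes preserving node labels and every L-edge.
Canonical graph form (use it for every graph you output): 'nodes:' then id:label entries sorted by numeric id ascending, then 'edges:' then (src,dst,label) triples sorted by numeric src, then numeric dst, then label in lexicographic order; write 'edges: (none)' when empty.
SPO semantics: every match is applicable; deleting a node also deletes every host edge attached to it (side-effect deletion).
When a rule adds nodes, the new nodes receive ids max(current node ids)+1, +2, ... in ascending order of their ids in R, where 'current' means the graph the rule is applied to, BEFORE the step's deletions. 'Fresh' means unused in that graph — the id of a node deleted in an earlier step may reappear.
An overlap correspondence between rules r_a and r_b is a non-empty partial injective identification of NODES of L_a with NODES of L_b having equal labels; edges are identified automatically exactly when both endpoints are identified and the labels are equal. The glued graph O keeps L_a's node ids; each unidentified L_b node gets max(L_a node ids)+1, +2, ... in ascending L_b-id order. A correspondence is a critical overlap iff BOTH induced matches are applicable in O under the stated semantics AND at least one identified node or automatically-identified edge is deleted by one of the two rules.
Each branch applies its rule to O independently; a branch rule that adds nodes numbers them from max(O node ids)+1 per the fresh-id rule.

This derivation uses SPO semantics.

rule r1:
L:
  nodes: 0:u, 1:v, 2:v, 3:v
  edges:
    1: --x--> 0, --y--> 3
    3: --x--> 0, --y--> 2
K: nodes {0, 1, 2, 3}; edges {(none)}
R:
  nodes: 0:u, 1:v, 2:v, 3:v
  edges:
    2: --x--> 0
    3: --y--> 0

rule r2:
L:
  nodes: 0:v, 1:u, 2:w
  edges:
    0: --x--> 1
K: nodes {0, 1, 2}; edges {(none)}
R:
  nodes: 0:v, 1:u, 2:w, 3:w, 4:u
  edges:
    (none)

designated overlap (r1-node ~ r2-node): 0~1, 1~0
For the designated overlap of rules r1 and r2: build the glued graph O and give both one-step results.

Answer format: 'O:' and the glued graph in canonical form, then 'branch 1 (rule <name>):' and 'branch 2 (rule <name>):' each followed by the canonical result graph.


O:
nodes: 0:u, 1:v, 2:v, 3:v, 4:w
edges: (1,0,x); (1,3,y); (3,0,x); (3,2,y)
branch 1 (rule r1):
nodes: 0:u, 1:v, 2:v, 3:v, 4:w
edges: (2,0,x); (3,0,y)
branch 2 (rule r2):
nodes: 0:u, 1:v, 2:v, 3:v, 4:w, 5:w, 6:u
edges: (1,3,y); (3,0,x); (3,2,y)


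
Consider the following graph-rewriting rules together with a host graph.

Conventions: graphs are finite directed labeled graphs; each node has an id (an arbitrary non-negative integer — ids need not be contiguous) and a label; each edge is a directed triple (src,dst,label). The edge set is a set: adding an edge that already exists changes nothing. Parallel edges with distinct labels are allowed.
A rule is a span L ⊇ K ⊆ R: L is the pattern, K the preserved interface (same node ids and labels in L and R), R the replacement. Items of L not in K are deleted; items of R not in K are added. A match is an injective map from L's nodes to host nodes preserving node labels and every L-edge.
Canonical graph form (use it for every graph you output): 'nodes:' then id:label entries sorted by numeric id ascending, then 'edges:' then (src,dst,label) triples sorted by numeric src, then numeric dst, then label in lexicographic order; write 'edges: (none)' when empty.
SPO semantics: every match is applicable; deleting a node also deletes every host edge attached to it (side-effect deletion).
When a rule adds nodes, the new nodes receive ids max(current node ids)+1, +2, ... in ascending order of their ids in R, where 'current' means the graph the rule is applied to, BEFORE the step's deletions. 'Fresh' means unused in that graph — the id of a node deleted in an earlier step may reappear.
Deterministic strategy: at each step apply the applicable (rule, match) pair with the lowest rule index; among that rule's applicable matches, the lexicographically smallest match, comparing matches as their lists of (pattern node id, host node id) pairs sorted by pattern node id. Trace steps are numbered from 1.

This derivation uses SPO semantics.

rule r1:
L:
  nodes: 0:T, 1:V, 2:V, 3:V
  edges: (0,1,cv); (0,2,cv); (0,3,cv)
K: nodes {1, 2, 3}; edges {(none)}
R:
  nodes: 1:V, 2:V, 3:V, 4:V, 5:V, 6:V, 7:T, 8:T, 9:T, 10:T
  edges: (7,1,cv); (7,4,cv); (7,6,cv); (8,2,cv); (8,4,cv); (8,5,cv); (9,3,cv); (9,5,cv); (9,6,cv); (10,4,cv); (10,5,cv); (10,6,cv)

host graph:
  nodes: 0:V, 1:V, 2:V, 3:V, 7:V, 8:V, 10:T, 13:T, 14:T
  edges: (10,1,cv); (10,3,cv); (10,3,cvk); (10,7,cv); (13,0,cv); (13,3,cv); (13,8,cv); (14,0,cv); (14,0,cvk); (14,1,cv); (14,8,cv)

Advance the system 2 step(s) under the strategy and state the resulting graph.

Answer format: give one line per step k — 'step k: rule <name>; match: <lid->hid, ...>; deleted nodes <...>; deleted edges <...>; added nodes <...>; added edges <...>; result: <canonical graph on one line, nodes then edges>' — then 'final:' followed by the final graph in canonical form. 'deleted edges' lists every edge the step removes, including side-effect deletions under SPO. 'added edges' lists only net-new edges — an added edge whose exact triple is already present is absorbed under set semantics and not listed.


step 1: rule r1; match: 0->10, 1->1, 2->3, 3->7; deleted nodes 10; deleted edges (10,1,cv); (10,3,cv); (10,3,cvk); (10,7,cv); added nodes 15, 16, 17, 18, 19, 20, 21; added edges (18,1,cv); (18,15,cv); (18,17,cv); (19,3,cv); (19,15,cv); (19,16,cv); (20,7,cv); (20,16,cv); (20,17,cv); (21,15,cv); (21,16,cv); (21,17,cv); result: nodes: 0:V, 1:V, 2:V, 3:V, 7:V, 8:V, 13:T, 14:T, 15:V, 16:V, 17:V, 18:T, 19:T, 20:T, 21:T edges: (13,0,cv); (13,3,cv); (13,8,cv); (14,0,cv); (14,0,cvk); (14,1,cv); (14,8,cv); (18,1,cv); (18,15,cv); (18,17,cv); (19,3,cv); (19,15,cv); (19,16,cv); (20,7,cv); (20,16,cv); (20,17,cv); (21,15,cv); (21,16,cv); (21,17,cv)
step 2: rule r1; match: 0->13, 1->0, 2->3, 3->8; deleted nodes 13; deleted edges (13,0,cv); (13,3,cv); (13,8,cv); added nodes 22, 23, 24, 25, 26, 27, 28; added edges (25,0,cv); (25,22,cv); (25,24,cv); (26,3,cv); (26,22,cv); (26,23,cv); (27,8,cv); (27,23,cv); (27,24,cv); (28,22,cv); (28,23,cv); (28,24,cv); result: nodes: 0:V, 1:V, 2:V, 3:V, 7:V, 8:V, 14:T, 15:V, 16:V, 17:V, 18:T, 19:T, 20:T, 21:T, 22:V, 23:V, 24:V, 25:T, 26:T, 27:T, 28:T edges: (14,0,cv); (14,0,cvk); (14,1,cv); (14,8,cv); (18,1,cv); (18,15,cv); (18,17,cv); (19,3,cv); (19,15,cv); (19,16,cv); (20,7,cv); (20,16,cv); (20,17,cv); (21,15,cv); (21,16,cv); (21,17,cv); (25,0,cv); (25,22,cv); (25,24,cv); (26,3,cv); (26,22,cv); (26,23,cv); (27,8,cv); (27,23,cv); (27,24,cv); (28,22,cv); (28,23,cv); (28,24,cv)
final:
nodes: 0:V, 1:V, 2:V, 3:V, 7:V, 8:V, 14:T, 15:V, 16:V, 17:V, 18:T, 19:T, 20:T, 21:T, 22:V, 23:V, 24:V, 25:T, 26:T, 27:T, 28:T
edges: (14,0,cv); (14,0,cvk); (14,1,cv); (14,8,cv); (18,1,cv); (18,15,cv); (18,17,cv); (19,3,cv); (19,15,cv); (19,16,cv); (20,7,cv); (20,16,cv); (20,17,cv); (21,15,cv); (21,16,cv); (21,17,cv); (25,0,cv); (25,22,cv); (25,24,cv); (26,3,cv); (26,22,cv); (26,23,cv); (27,8,cv); (27,23,cv); (27,24,cv); (28,22,cv); (28,23,cv); (28,24,cv)


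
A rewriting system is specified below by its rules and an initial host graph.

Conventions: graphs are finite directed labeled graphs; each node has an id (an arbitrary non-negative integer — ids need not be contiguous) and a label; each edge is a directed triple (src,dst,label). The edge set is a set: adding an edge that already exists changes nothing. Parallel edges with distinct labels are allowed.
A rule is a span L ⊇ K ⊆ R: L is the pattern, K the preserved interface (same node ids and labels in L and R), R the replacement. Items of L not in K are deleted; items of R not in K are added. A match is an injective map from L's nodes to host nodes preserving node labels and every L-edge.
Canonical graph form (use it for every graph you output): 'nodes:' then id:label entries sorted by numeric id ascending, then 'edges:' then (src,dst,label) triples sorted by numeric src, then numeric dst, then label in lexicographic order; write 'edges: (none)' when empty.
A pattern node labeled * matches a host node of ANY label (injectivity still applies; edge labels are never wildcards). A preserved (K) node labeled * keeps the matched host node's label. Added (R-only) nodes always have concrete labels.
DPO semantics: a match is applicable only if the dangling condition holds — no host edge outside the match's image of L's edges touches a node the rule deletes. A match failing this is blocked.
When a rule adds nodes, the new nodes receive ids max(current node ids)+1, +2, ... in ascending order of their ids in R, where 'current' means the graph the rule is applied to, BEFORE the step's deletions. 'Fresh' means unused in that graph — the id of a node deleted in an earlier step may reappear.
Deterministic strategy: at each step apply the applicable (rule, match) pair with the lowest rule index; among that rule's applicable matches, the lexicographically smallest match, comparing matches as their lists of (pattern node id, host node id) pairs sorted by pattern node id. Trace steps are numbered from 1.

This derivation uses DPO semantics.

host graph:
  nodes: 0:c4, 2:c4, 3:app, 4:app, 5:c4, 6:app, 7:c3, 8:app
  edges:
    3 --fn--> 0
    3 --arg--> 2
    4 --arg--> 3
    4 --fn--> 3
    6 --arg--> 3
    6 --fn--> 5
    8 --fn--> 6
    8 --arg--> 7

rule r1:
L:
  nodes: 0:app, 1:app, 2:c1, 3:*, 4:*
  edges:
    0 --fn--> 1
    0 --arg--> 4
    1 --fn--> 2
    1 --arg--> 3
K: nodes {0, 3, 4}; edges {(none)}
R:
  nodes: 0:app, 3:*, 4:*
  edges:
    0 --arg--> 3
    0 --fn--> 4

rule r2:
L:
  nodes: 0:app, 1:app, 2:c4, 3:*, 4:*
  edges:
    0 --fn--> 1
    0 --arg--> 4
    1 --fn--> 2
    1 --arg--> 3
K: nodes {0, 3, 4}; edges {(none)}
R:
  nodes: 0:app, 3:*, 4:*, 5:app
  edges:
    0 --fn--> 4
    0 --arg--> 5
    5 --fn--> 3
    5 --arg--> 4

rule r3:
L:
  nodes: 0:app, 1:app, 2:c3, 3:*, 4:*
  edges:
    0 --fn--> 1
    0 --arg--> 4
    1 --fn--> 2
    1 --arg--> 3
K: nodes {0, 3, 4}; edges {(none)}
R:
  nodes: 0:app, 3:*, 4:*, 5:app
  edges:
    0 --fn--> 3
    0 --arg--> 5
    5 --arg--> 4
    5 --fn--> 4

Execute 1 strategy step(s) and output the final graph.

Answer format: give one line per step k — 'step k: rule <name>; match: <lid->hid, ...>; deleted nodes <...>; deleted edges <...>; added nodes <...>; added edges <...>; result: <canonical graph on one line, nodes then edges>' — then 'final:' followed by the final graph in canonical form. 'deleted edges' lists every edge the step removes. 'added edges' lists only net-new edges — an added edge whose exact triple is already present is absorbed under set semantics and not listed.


step 1: rule r2; match: 0->8, 1->6, 2->5, 3->3, 4->7; deleted nodes 5, 6; deleted edges (6,3,arg); (6,5,fn); (8,6,fn); (8,7,arg); added nodes 9; added edges (8,7,fn); (8,9,arg); (9,3,fn); (9,7,arg); result: nodes: 0:c4, 2:c4, 3:app, 4:app, 7:c3, 8:app, 9:app edges: (3,0,fn); (3,2,arg); (4,3,arg); (4,3,fn); (8,7,fn); (8,9,arg); (9,3,fn); (9,7,arg)
final:
nodes: 0:c4, 2:c4, 3:app, 4:app, 7:c3, 8:app, 9:app
edges: (3,0,fn); (3,2,arg); (4,3,arg); (4,3,fn); (8,7,fn); (8,9,arg); (9,3,fn); (9,7,arg)


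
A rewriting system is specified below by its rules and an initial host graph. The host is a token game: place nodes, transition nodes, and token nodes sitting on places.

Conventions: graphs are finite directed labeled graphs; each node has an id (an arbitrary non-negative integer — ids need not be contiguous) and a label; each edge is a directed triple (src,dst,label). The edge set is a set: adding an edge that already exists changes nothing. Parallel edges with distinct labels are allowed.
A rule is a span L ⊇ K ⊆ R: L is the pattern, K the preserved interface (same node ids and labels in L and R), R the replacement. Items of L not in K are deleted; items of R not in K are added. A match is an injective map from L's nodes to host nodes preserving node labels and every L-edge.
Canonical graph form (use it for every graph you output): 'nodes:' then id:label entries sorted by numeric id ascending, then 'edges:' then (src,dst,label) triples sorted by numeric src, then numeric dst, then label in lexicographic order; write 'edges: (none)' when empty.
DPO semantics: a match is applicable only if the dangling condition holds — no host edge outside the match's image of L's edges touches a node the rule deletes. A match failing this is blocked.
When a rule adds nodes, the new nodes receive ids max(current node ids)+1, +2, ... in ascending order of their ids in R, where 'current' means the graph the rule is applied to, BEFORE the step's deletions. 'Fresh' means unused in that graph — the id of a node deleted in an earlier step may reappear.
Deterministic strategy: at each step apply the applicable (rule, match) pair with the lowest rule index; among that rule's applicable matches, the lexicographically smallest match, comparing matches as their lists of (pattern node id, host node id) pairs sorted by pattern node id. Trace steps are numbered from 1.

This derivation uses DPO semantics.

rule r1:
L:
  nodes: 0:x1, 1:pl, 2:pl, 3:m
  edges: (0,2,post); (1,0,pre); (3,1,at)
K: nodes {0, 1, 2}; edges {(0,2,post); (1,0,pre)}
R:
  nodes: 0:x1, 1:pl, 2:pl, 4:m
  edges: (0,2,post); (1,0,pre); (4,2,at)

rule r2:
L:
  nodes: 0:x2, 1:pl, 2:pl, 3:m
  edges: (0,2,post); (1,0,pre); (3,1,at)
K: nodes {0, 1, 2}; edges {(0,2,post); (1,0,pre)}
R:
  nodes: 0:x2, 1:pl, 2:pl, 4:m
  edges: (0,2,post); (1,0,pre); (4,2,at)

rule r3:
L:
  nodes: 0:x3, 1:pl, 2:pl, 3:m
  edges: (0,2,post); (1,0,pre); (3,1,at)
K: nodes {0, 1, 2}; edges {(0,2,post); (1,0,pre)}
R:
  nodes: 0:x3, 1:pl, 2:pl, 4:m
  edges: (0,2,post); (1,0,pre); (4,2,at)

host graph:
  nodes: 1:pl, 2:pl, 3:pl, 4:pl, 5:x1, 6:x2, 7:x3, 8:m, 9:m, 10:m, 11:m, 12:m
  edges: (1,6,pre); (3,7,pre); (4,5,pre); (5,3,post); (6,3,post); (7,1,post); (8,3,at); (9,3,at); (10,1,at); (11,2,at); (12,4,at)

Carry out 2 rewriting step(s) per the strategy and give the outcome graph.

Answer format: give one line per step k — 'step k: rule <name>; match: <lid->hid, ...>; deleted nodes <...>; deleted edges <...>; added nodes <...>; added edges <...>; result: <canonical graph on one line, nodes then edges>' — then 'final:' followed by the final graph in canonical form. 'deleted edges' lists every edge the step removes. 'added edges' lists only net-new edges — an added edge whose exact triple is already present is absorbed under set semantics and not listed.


step 1: rule r1; match: 0->5, 1->4, 2->3, 3->12; deleted nodes 12; deleted edges (12,4,at); added nodes 13; added edges (13,3,at); result: nodes: 1:pl, 2:pl, 3:pl, 4:pl, 5:x1, 6:x2, 7:x3, 8:m, 9:m, 10:m, 11:m, 13:m edges: (1,6,pre); (3,7,pre); (4,5,pre); (5,3,post); (6,3,post); (7,1,post); (8,3,at); (9,3,at); (10,1,at); (11,2,at); (13,3,at)
step 2: rule r2; match: 0->6, 1->1, 2->3, 3->10; deleted nodes 10; deleted edges (10,1,at); added nodes 14; added edges (14,3,at); result: nodes: 1:pl, 2:pl, 3:pl, 4:pl, 5:x1, 6:x2, 7:x3, 8:m, 9:m, 11:m, 13:m, 14:m edges: (1,6,pre); (3,7,pre); (4,5,pre); (5,3,post); (6,3,post); (7,1,post); (8,3,at); (9,3,at); (11,2,at); (13,3,at); (14,3,at)
final:
nodes: 1:pl, 2:pl, 3:pl, 4:pl, 5:x1, 6:x2, 7:x3, 8:m, 9:m, 11:m, 13:m, 14:m
edges: (1,6,pre); (3,7,pre); (4,5,pre); (5,3,post); (6,3,post); (7,1,post); (8,3,at); (9,3,at); (11,2,at); (13,3,at); (14,3,at)
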